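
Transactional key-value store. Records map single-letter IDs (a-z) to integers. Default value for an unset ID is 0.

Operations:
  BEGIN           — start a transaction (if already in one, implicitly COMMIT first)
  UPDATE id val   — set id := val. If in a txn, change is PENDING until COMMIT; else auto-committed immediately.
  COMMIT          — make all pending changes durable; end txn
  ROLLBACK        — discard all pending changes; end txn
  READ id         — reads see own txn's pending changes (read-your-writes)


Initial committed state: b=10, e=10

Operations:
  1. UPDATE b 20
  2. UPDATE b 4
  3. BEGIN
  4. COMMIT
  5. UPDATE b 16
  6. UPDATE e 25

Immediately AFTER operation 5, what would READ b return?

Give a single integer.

Initial committed: {b=10, e=10}
Op 1: UPDATE b=20 (auto-commit; committed b=20)
Op 2: UPDATE b=4 (auto-commit; committed b=4)
Op 3: BEGIN: in_txn=True, pending={}
Op 4: COMMIT: merged [] into committed; committed now {b=4, e=10}
Op 5: UPDATE b=16 (auto-commit; committed b=16)
After op 5: visible(b) = 16 (pending={}, committed={b=16, e=10})

Answer: 16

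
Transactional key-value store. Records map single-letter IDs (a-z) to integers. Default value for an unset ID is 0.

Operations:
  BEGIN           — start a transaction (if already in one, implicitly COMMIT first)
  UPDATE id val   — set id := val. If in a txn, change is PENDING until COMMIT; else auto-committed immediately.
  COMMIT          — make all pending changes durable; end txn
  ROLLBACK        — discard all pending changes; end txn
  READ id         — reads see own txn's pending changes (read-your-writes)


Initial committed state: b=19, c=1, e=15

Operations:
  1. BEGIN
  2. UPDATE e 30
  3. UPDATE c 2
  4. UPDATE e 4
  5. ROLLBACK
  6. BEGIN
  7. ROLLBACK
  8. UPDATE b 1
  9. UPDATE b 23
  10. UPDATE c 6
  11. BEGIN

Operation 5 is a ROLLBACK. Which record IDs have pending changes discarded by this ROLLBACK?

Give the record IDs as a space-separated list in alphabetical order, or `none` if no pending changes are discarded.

Answer: c e

Derivation:
Initial committed: {b=19, c=1, e=15}
Op 1: BEGIN: in_txn=True, pending={}
Op 2: UPDATE e=30 (pending; pending now {e=30})
Op 3: UPDATE c=2 (pending; pending now {c=2, e=30})
Op 4: UPDATE e=4 (pending; pending now {c=2, e=4})
Op 5: ROLLBACK: discarded pending ['c', 'e']; in_txn=False
Op 6: BEGIN: in_txn=True, pending={}
Op 7: ROLLBACK: discarded pending []; in_txn=False
Op 8: UPDATE b=1 (auto-commit; committed b=1)
Op 9: UPDATE b=23 (auto-commit; committed b=23)
Op 10: UPDATE c=6 (auto-commit; committed c=6)
Op 11: BEGIN: in_txn=True, pending={}
ROLLBACK at op 5 discards: ['c', 'e']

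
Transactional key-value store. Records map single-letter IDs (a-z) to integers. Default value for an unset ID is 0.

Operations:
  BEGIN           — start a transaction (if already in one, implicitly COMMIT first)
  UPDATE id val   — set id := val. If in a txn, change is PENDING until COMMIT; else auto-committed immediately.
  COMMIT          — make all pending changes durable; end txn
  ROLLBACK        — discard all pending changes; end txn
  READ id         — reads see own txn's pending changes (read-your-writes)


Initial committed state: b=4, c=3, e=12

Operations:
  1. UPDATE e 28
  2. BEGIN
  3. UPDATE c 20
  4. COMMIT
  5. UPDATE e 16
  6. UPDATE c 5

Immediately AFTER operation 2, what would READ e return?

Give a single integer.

Initial committed: {b=4, c=3, e=12}
Op 1: UPDATE e=28 (auto-commit; committed e=28)
Op 2: BEGIN: in_txn=True, pending={}
After op 2: visible(e) = 28 (pending={}, committed={b=4, c=3, e=28})

Answer: 28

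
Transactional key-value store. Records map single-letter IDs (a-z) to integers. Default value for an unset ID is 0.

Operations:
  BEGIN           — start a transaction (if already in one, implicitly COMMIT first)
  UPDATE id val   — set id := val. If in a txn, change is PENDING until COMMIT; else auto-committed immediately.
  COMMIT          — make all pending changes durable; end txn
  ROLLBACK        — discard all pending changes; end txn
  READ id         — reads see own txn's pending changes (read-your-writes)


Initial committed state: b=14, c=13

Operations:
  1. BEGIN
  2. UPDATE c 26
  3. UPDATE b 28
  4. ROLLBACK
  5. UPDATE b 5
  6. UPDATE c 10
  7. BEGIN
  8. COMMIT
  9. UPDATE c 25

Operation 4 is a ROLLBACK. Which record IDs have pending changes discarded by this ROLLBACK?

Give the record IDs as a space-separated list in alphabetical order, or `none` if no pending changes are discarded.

Initial committed: {b=14, c=13}
Op 1: BEGIN: in_txn=True, pending={}
Op 2: UPDATE c=26 (pending; pending now {c=26})
Op 3: UPDATE b=28 (pending; pending now {b=28, c=26})
Op 4: ROLLBACK: discarded pending ['b', 'c']; in_txn=False
Op 5: UPDATE b=5 (auto-commit; committed b=5)
Op 6: UPDATE c=10 (auto-commit; committed c=10)
Op 7: BEGIN: in_txn=True, pending={}
Op 8: COMMIT: merged [] into committed; committed now {b=5, c=10}
Op 9: UPDATE c=25 (auto-commit; committed c=25)
ROLLBACK at op 4 discards: ['b', 'c']

Answer: b c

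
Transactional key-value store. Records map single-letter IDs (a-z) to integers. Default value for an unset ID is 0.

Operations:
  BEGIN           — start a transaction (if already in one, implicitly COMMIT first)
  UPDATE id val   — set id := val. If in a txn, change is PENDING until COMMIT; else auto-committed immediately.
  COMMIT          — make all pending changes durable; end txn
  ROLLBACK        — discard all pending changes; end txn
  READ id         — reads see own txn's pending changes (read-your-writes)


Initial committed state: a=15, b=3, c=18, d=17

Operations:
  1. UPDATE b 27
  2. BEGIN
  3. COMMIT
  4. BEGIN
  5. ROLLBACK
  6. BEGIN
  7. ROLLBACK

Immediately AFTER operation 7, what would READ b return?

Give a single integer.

Answer: 27

Derivation:
Initial committed: {a=15, b=3, c=18, d=17}
Op 1: UPDATE b=27 (auto-commit; committed b=27)
Op 2: BEGIN: in_txn=True, pending={}
Op 3: COMMIT: merged [] into committed; committed now {a=15, b=27, c=18, d=17}
Op 4: BEGIN: in_txn=True, pending={}
Op 5: ROLLBACK: discarded pending []; in_txn=False
Op 6: BEGIN: in_txn=True, pending={}
Op 7: ROLLBACK: discarded pending []; in_txn=False
After op 7: visible(b) = 27 (pending={}, committed={a=15, b=27, c=18, d=17})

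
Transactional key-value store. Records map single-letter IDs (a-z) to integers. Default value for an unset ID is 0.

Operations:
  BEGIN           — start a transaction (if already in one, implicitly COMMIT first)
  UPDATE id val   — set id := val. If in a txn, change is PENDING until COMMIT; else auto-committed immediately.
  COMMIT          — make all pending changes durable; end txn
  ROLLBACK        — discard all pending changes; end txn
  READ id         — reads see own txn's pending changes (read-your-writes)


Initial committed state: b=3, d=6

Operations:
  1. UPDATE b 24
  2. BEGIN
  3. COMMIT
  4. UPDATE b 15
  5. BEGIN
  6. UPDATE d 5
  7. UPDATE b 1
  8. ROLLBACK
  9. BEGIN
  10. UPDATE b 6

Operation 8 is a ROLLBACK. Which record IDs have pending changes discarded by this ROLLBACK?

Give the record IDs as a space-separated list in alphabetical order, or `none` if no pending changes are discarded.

Answer: b d

Derivation:
Initial committed: {b=3, d=6}
Op 1: UPDATE b=24 (auto-commit; committed b=24)
Op 2: BEGIN: in_txn=True, pending={}
Op 3: COMMIT: merged [] into committed; committed now {b=24, d=6}
Op 4: UPDATE b=15 (auto-commit; committed b=15)
Op 5: BEGIN: in_txn=True, pending={}
Op 6: UPDATE d=5 (pending; pending now {d=5})
Op 7: UPDATE b=1 (pending; pending now {b=1, d=5})
Op 8: ROLLBACK: discarded pending ['b', 'd']; in_txn=False
Op 9: BEGIN: in_txn=True, pending={}
Op 10: UPDATE b=6 (pending; pending now {b=6})
ROLLBACK at op 8 discards: ['b', 'd']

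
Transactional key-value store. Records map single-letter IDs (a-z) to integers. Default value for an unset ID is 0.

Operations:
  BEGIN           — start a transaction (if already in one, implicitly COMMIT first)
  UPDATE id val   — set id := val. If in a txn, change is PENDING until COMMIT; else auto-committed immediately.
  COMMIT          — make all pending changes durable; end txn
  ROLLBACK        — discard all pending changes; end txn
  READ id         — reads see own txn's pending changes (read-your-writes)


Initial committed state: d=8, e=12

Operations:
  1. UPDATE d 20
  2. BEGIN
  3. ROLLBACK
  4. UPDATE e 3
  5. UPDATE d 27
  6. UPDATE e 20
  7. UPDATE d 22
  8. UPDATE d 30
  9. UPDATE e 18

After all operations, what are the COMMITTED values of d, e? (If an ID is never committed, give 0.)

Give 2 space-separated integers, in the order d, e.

Initial committed: {d=8, e=12}
Op 1: UPDATE d=20 (auto-commit; committed d=20)
Op 2: BEGIN: in_txn=True, pending={}
Op 3: ROLLBACK: discarded pending []; in_txn=False
Op 4: UPDATE e=3 (auto-commit; committed e=3)
Op 5: UPDATE d=27 (auto-commit; committed d=27)
Op 6: UPDATE e=20 (auto-commit; committed e=20)
Op 7: UPDATE d=22 (auto-commit; committed d=22)
Op 8: UPDATE d=30 (auto-commit; committed d=30)
Op 9: UPDATE e=18 (auto-commit; committed e=18)
Final committed: {d=30, e=18}

Answer: 30 18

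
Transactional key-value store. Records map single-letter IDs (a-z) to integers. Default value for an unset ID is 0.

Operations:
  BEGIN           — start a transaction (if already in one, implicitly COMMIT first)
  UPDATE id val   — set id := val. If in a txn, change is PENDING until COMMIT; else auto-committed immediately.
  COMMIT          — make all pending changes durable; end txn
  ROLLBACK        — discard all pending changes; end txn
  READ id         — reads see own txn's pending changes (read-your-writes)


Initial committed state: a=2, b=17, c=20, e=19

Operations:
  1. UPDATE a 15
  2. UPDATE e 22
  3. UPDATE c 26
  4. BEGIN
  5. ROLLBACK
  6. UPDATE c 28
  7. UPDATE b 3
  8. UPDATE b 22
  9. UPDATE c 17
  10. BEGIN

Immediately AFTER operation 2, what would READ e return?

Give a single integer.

Initial committed: {a=2, b=17, c=20, e=19}
Op 1: UPDATE a=15 (auto-commit; committed a=15)
Op 2: UPDATE e=22 (auto-commit; committed e=22)
After op 2: visible(e) = 22 (pending={}, committed={a=15, b=17, c=20, e=22})

Answer: 22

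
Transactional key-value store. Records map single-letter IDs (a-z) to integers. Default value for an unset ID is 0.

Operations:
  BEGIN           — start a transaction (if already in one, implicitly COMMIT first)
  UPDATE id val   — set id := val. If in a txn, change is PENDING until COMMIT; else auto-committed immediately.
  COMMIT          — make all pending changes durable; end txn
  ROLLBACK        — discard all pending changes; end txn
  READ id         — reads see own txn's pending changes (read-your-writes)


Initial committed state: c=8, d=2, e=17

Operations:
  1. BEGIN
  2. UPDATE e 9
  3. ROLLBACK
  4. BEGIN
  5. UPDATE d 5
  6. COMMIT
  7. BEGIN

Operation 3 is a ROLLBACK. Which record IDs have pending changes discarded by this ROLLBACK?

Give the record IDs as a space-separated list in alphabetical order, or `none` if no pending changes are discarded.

Initial committed: {c=8, d=2, e=17}
Op 1: BEGIN: in_txn=True, pending={}
Op 2: UPDATE e=9 (pending; pending now {e=9})
Op 3: ROLLBACK: discarded pending ['e']; in_txn=False
Op 4: BEGIN: in_txn=True, pending={}
Op 5: UPDATE d=5 (pending; pending now {d=5})
Op 6: COMMIT: merged ['d'] into committed; committed now {c=8, d=5, e=17}
Op 7: BEGIN: in_txn=True, pending={}
ROLLBACK at op 3 discards: ['e']

Answer: e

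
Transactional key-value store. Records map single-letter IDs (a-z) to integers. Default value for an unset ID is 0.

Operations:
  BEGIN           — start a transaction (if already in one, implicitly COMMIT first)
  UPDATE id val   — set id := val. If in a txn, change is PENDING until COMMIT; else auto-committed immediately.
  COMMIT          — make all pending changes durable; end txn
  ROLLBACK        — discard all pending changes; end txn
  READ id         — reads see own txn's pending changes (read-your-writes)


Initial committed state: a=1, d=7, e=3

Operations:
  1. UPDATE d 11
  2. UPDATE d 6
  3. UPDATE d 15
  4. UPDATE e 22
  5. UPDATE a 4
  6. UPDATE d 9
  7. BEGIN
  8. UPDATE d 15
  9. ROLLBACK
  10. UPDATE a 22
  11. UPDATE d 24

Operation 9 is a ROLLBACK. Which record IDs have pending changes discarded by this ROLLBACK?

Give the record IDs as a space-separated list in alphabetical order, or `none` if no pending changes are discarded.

Answer: d

Derivation:
Initial committed: {a=1, d=7, e=3}
Op 1: UPDATE d=11 (auto-commit; committed d=11)
Op 2: UPDATE d=6 (auto-commit; committed d=6)
Op 3: UPDATE d=15 (auto-commit; committed d=15)
Op 4: UPDATE e=22 (auto-commit; committed e=22)
Op 5: UPDATE a=4 (auto-commit; committed a=4)
Op 6: UPDATE d=9 (auto-commit; committed d=9)
Op 7: BEGIN: in_txn=True, pending={}
Op 8: UPDATE d=15 (pending; pending now {d=15})
Op 9: ROLLBACK: discarded pending ['d']; in_txn=False
Op 10: UPDATE a=22 (auto-commit; committed a=22)
Op 11: UPDATE d=24 (auto-commit; committed d=24)
ROLLBACK at op 9 discards: ['d']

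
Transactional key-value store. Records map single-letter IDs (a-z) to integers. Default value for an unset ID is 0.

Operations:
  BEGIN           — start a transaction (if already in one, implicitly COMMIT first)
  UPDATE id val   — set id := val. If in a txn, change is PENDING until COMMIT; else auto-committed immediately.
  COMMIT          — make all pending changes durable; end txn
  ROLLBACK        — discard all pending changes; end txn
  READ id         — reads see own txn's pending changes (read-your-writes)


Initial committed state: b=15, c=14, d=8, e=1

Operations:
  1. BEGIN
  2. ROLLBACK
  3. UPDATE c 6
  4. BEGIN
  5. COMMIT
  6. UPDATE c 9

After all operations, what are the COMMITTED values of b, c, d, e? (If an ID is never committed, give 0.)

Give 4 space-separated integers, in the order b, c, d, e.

Answer: 15 9 8 1

Derivation:
Initial committed: {b=15, c=14, d=8, e=1}
Op 1: BEGIN: in_txn=True, pending={}
Op 2: ROLLBACK: discarded pending []; in_txn=False
Op 3: UPDATE c=6 (auto-commit; committed c=6)
Op 4: BEGIN: in_txn=True, pending={}
Op 5: COMMIT: merged [] into committed; committed now {b=15, c=6, d=8, e=1}
Op 6: UPDATE c=9 (auto-commit; committed c=9)
Final committed: {b=15, c=9, d=8, e=1}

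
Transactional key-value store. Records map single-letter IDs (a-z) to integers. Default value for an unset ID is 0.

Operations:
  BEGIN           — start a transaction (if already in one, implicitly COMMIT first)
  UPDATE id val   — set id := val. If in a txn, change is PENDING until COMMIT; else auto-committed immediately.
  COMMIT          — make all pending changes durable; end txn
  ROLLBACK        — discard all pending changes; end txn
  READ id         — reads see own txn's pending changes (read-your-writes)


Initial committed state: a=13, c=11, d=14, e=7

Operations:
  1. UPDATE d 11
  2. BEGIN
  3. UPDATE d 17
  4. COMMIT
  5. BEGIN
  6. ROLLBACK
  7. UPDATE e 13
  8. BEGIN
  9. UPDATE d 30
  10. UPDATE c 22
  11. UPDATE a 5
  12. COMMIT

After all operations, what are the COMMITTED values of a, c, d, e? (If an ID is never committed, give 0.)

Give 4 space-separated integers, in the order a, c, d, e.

Initial committed: {a=13, c=11, d=14, e=7}
Op 1: UPDATE d=11 (auto-commit; committed d=11)
Op 2: BEGIN: in_txn=True, pending={}
Op 3: UPDATE d=17 (pending; pending now {d=17})
Op 4: COMMIT: merged ['d'] into committed; committed now {a=13, c=11, d=17, e=7}
Op 5: BEGIN: in_txn=True, pending={}
Op 6: ROLLBACK: discarded pending []; in_txn=False
Op 7: UPDATE e=13 (auto-commit; committed e=13)
Op 8: BEGIN: in_txn=True, pending={}
Op 9: UPDATE d=30 (pending; pending now {d=30})
Op 10: UPDATE c=22 (pending; pending now {c=22, d=30})
Op 11: UPDATE a=5 (pending; pending now {a=5, c=22, d=30})
Op 12: COMMIT: merged ['a', 'c', 'd'] into committed; committed now {a=5, c=22, d=30, e=13}
Final committed: {a=5, c=22, d=30, e=13}

Answer: 5 22 30 13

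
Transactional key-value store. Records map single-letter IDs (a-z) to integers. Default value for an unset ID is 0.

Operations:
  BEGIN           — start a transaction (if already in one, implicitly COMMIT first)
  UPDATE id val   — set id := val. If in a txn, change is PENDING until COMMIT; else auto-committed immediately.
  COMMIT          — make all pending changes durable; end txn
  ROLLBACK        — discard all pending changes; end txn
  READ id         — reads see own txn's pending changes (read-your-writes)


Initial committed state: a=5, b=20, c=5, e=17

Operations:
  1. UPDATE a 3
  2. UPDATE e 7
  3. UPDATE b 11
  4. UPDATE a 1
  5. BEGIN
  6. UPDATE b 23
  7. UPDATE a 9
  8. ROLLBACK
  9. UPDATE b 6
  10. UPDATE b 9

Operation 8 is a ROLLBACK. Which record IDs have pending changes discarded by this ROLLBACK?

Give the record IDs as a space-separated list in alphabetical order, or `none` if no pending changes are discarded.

Initial committed: {a=5, b=20, c=5, e=17}
Op 1: UPDATE a=3 (auto-commit; committed a=3)
Op 2: UPDATE e=7 (auto-commit; committed e=7)
Op 3: UPDATE b=11 (auto-commit; committed b=11)
Op 4: UPDATE a=1 (auto-commit; committed a=1)
Op 5: BEGIN: in_txn=True, pending={}
Op 6: UPDATE b=23 (pending; pending now {b=23})
Op 7: UPDATE a=9 (pending; pending now {a=9, b=23})
Op 8: ROLLBACK: discarded pending ['a', 'b']; in_txn=False
Op 9: UPDATE b=6 (auto-commit; committed b=6)
Op 10: UPDATE b=9 (auto-commit; committed b=9)
ROLLBACK at op 8 discards: ['a', 'b']

Answer: a b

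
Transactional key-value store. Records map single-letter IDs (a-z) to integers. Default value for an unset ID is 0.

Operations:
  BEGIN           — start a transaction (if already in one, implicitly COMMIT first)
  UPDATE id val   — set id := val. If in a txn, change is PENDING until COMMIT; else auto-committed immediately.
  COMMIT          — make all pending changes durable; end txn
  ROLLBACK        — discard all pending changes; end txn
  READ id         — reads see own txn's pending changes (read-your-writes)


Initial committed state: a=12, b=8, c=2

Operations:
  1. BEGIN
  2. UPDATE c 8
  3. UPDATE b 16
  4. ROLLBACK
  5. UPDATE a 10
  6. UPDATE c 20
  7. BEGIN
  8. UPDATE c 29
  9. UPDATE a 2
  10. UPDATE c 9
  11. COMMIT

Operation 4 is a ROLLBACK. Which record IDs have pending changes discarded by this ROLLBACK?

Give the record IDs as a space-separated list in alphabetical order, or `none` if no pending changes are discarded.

Answer: b c

Derivation:
Initial committed: {a=12, b=8, c=2}
Op 1: BEGIN: in_txn=True, pending={}
Op 2: UPDATE c=8 (pending; pending now {c=8})
Op 3: UPDATE b=16 (pending; pending now {b=16, c=8})
Op 4: ROLLBACK: discarded pending ['b', 'c']; in_txn=False
Op 5: UPDATE a=10 (auto-commit; committed a=10)
Op 6: UPDATE c=20 (auto-commit; committed c=20)
Op 7: BEGIN: in_txn=True, pending={}
Op 8: UPDATE c=29 (pending; pending now {c=29})
Op 9: UPDATE a=2 (pending; pending now {a=2, c=29})
Op 10: UPDATE c=9 (pending; pending now {a=2, c=9})
Op 11: COMMIT: merged ['a', 'c'] into committed; committed now {a=2, b=8, c=9}
ROLLBACK at op 4 discards: ['b', 'c']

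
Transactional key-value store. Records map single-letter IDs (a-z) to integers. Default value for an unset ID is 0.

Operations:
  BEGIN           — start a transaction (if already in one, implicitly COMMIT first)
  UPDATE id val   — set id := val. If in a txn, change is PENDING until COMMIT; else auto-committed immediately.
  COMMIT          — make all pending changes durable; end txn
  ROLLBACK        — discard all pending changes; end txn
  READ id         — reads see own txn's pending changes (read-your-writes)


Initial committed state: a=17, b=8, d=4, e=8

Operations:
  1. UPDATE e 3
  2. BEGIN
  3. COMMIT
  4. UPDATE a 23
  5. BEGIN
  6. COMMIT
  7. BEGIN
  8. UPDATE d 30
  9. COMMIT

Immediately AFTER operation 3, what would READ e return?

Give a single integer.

Initial committed: {a=17, b=8, d=4, e=8}
Op 1: UPDATE e=3 (auto-commit; committed e=3)
Op 2: BEGIN: in_txn=True, pending={}
Op 3: COMMIT: merged [] into committed; committed now {a=17, b=8, d=4, e=3}
After op 3: visible(e) = 3 (pending={}, committed={a=17, b=8, d=4, e=3})

Answer: 3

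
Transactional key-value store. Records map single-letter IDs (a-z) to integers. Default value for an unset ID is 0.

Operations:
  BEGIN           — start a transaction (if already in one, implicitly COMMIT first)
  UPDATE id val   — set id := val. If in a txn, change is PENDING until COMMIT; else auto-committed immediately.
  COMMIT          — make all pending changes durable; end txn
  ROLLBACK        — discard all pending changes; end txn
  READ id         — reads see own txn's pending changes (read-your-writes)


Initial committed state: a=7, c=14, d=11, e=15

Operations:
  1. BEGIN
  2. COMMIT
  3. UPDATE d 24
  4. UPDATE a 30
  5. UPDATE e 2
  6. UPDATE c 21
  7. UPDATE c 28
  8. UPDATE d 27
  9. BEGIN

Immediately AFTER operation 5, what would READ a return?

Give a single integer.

Initial committed: {a=7, c=14, d=11, e=15}
Op 1: BEGIN: in_txn=True, pending={}
Op 2: COMMIT: merged [] into committed; committed now {a=7, c=14, d=11, e=15}
Op 3: UPDATE d=24 (auto-commit; committed d=24)
Op 4: UPDATE a=30 (auto-commit; committed a=30)
Op 5: UPDATE e=2 (auto-commit; committed e=2)
After op 5: visible(a) = 30 (pending={}, committed={a=30, c=14, d=24, e=2})

Answer: 30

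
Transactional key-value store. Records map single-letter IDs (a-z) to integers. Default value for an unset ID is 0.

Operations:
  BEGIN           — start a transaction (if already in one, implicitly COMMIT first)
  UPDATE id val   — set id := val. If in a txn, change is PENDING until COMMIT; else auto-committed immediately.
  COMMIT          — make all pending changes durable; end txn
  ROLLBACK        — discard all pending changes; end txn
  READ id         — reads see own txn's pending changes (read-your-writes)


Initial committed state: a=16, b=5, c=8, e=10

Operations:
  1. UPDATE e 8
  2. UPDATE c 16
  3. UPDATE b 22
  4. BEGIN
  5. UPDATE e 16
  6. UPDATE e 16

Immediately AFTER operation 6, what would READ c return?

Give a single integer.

Answer: 16

Derivation:
Initial committed: {a=16, b=5, c=8, e=10}
Op 1: UPDATE e=8 (auto-commit; committed e=8)
Op 2: UPDATE c=16 (auto-commit; committed c=16)
Op 3: UPDATE b=22 (auto-commit; committed b=22)
Op 4: BEGIN: in_txn=True, pending={}
Op 5: UPDATE e=16 (pending; pending now {e=16})
Op 6: UPDATE e=16 (pending; pending now {e=16})
After op 6: visible(c) = 16 (pending={e=16}, committed={a=16, b=22, c=16, e=8})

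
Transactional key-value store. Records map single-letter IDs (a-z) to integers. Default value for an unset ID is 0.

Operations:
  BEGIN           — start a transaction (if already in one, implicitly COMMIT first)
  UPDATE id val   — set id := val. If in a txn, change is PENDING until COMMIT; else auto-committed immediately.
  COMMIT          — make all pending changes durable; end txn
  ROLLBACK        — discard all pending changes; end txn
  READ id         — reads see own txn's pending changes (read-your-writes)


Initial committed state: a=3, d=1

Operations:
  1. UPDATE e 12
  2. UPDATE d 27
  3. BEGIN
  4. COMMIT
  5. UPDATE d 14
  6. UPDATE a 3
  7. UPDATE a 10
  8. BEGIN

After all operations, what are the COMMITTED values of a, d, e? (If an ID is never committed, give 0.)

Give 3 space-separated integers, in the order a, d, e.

Answer: 10 14 12

Derivation:
Initial committed: {a=3, d=1}
Op 1: UPDATE e=12 (auto-commit; committed e=12)
Op 2: UPDATE d=27 (auto-commit; committed d=27)
Op 3: BEGIN: in_txn=True, pending={}
Op 4: COMMIT: merged [] into committed; committed now {a=3, d=27, e=12}
Op 5: UPDATE d=14 (auto-commit; committed d=14)
Op 6: UPDATE a=3 (auto-commit; committed a=3)
Op 7: UPDATE a=10 (auto-commit; committed a=10)
Op 8: BEGIN: in_txn=True, pending={}
Final committed: {a=10, d=14, e=12}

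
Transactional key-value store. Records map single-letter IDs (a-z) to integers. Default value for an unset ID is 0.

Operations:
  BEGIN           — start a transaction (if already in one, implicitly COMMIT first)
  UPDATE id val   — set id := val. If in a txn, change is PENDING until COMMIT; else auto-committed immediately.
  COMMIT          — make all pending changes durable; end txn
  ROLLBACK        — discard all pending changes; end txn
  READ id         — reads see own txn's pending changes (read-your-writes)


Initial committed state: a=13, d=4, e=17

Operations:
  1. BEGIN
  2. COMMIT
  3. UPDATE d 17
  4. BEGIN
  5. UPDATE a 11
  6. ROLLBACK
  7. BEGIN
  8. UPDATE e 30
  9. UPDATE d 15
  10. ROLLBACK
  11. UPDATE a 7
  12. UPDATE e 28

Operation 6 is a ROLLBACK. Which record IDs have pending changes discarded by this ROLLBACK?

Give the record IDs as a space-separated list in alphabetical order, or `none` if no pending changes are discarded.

Answer: a

Derivation:
Initial committed: {a=13, d=4, e=17}
Op 1: BEGIN: in_txn=True, pending={}
Op 2: COMMIT: merged [] into committed; committed now {a=13, d=4, e=17}
Op 3: UPDATE d=17 (auto-commit; committed d=17)
Op 4: BEGIN: in_txn=True, pending={}
Op 5: UPDATE a=11 (pending; pending now {a=11})
Op 6: ROLLBACK: discarded pending ['a']; in_txn=False
Op 7: BEGIN: in_txn=True, pending={}
Op 8: UPDATE e=30 (pending; pending now {e=30})
Op 9: UPDATE d=15 (pending; pending now {d=15, e=30})
Op 10: ROLLBACK: discarded pending ['d', 'e']; in_txn=False
Op 11: UPDATE a=7 (auto-commit; committed a=7)
Op 12: UPDATE e=28 (auto-commit; committed e=28)
ROLLBACK at op 6 discards: ['a']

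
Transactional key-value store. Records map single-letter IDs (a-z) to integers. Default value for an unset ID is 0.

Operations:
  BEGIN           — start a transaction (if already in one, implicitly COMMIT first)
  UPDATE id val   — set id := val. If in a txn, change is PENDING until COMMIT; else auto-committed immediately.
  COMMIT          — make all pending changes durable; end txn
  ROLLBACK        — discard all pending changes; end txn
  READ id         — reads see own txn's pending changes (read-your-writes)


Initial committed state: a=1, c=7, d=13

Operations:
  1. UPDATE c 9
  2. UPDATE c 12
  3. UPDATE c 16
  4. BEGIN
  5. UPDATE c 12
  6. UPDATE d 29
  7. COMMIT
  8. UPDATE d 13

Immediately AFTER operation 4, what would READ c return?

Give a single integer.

Initial committed: {a=1, c=7, d=13}
Op 1: UPDATE c=9 (auto-commit; committed c=9)
Op 2: UPDATE c=12 (auto-commit; committed c=12)
Op 3: UPDATE c=16 (auto-commit; committed c=16)
Op 4: BEGIN: in_txn=True, pending={}
After op 4: visible(c) = 16 (pending={}, committed={a=1, c=16, d=13})

Answer: 16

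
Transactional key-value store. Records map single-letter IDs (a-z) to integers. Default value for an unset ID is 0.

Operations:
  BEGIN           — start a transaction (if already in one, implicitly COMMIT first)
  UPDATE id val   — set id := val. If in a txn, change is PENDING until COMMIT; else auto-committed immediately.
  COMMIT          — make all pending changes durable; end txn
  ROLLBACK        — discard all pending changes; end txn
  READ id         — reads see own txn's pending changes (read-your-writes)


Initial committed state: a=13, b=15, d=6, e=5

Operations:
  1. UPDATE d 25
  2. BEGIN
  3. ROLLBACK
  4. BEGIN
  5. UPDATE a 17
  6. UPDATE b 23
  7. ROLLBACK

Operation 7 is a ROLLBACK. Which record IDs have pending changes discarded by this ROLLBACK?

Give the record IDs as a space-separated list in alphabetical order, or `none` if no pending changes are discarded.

Initial committed: {a=13, b=15, d=6, e=5}
Op 1: UPDATE d=25 (auto-commit; committed d=25)
Op 2: BEGIN: in_txn=True, pending={}
Op 3: ROLLBACK: discarded pending []; in_txn=False
Op 4: BEGIN: in_txn=True, pending={}
Op 5: UPDATE a=17 (pending; pending now {a=17})
Op 6: UPDATE b=23 (pending; pending now {a=17, b=23})
Op 7: ROLLBACK: discarded pending ['a', 'b']; in_txn=False
ROLLBACK at op 7 discards: ['a', 'b']

Answer: a b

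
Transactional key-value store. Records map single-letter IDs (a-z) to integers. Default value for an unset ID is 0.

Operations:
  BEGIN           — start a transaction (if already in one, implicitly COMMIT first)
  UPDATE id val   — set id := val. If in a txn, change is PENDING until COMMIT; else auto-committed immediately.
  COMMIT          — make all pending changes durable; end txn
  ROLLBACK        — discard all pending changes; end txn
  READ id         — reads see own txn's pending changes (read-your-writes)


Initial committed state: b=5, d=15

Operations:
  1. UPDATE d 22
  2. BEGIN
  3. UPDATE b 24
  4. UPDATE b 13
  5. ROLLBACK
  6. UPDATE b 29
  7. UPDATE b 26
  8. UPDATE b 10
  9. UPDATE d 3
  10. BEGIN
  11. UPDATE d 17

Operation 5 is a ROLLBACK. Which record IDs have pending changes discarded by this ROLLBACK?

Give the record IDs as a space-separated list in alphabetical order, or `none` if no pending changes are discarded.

Initial committed: {b=5, d=15}
Op 1: UPDATE d=22 (auto-commit; committed d=22)
Op 2: BEGIN: in_txn=True, pending={}
Op 3: UPDATE b=24 (pending; pending now {b=24})
Op 4: UPDATE b=13 (pending; pending now {b=13})
Op 5: ROLLBACK: discarded pending ['b']; in_txn=False
Op 6: UPDATE b=29 (auto-commit; committed b=29)
Op 7: UPDATE b=26 (auto-commit; committed b=26)
Op 8: UPDATE b=10 (auto-commit; committed b=10)
Op 9: UPDATE d=3 (auto-commit; committed d=3)
Op 10: BEGIN: in_txn=True, pending={}
Op 11: UPDATE d=17 (pending; pending now {d=17})
ROLLBACK at op 5 discards: ['b']

Answer: b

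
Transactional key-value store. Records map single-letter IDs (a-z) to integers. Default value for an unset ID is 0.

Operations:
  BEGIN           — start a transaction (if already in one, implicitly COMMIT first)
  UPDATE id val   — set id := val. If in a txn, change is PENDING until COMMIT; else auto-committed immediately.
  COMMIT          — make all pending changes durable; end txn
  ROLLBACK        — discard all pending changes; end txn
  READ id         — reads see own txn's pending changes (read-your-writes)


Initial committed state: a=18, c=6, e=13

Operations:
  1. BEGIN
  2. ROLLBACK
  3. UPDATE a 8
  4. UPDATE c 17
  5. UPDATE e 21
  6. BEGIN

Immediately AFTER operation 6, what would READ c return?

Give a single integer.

Answer: 17

Derivation:
Initial committed: {a=18, c=6, e=13}
Op 1: BEGIN: in_txn=True, pending={}
Op 2: ROLLBACK: discarded pending []; in_txn=False
Op 3: UPDATE a=8 (auto-commit; committed a=8)
Op 4: UPDATE c=17 (auto-commit; committed c=17)
Op 5: UPDATE e=21 (auto-commit; committed e=21)
Op 6: BEGIN: in_txn=True, pending={}
After op 6: visible(c) = 17 (pending={}, committed={a=8, c=17, e=21})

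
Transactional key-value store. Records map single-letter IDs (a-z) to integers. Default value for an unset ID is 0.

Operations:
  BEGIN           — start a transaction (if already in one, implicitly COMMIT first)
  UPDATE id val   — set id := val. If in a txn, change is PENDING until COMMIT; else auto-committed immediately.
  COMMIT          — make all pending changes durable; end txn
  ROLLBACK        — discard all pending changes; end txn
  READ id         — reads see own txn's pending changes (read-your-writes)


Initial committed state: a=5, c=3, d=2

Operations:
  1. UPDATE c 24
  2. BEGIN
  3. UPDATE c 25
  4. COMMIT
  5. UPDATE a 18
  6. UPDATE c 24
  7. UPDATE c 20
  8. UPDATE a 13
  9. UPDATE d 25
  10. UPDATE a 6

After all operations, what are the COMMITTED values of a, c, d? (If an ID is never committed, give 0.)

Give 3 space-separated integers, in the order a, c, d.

Initial committed: {a=5, c=3, d=2}
Op 1: UPDATE c=24 (auto-commit; committed c=24)
Op 2: BEGIN: in_txn=True, pending={}
Op 3: UPDATE c=25 (pending; pending now {c=25})
Op 4: COMMIT: merged ['c'] into committed; committed now {a=5, c=25, d=2}
Op 5: UPDATE a=18 (auto-commit; committed a=18)
Op 6: UPDATE c=24 (auto-commit; committed c=24)
Op 7: UPDATE c=20 (auto-commit; committed c=20)
Op 8: UPDATE a=13 (auto-commit; committed a=13)
Op 9: UPDATE d=25 (auto-commit; committed d=25)
Op 10: UPDATE a=6 (auto-commit; committed a=6)
Final committed: {a=6, c=20, d=25}

Answer: 6 20 25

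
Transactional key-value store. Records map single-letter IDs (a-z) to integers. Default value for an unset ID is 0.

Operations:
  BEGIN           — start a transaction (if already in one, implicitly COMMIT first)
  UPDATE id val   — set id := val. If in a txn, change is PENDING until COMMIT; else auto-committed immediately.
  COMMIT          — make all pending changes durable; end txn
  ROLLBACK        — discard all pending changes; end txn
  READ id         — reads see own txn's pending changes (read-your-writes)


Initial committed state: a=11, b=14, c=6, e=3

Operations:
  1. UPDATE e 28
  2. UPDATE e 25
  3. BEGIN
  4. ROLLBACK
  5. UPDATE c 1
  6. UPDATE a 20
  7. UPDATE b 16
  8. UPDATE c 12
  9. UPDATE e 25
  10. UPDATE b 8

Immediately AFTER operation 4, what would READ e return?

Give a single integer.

Initial committed: {a=11, b=14, c=6, e=3}
Op 1: UPDATE e=28 (auto-commit; committed e=28)
Op 2: UPDATE e=25 (auto-commit; committed e=25)
Op 3: BEGIN: in_txn=True, pending={}
Op 4: ROLLBACK: discarded pending []; in_txn=False
After op 4: visible(e) = 25 (pending={}, committed={a=11, b=14, c=6, e=25})

Answer: 25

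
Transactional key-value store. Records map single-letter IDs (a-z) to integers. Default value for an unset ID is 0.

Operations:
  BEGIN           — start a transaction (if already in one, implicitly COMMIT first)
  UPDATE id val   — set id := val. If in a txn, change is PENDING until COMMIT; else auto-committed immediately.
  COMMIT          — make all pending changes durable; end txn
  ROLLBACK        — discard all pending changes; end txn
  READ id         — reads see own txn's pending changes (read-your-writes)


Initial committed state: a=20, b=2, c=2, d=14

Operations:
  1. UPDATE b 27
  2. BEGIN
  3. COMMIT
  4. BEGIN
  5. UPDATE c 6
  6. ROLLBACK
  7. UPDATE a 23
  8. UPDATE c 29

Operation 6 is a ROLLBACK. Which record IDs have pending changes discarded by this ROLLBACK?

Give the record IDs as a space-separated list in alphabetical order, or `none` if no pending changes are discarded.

Initial committed: {a=20, b=2, c=2, d=14}
Op 1: UPDATE b=27 (auto-commit; committed b=27)
Op 2: BEGIN: in_txn=True, pending={}
Op 3: COMMIT: merged [] into committed; committed now {a=20, b=27, c=2, d=14}
Op 4: BEGIN: in_txn=True, pending={}
Op 5: UPDATE c=6 (pending; pending now {c=6})
Op 6: ROLLBACK: discarded pending ['c']; in_txn=False
Op 7: UPDATE a=23 (auto-commit; committed a=23)
Op 8: UPDATE c=29 (auto-commit; committed c=29)
ROLLBACK at op 6 discards: ['c']

Answer: c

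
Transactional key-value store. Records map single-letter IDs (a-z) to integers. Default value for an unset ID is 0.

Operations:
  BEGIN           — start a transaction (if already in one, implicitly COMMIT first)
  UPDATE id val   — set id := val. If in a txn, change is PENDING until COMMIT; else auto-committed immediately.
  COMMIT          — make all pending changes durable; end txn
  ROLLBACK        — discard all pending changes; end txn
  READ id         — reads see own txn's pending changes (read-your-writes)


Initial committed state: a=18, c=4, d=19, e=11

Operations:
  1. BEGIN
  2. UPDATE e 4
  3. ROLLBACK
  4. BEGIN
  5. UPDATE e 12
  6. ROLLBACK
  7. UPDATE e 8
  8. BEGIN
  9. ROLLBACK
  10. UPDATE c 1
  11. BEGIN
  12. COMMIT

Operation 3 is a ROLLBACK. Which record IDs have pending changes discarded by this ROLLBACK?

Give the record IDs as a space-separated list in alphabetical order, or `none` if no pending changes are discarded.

Initial committed: {a=18, c=4, d=19, e=11}
Op 1: BEGIN: in_txn=True, pending={}
Op 2: UPDATE e=4 (pending; pending now {e=4})
Op 3: ROLLBACK: discarded pending ['e']; in_txn=False
Op 4: BEGIN: in_txn=True, pending={}
Op 5: UPDATE e=12 (pending; pending now {e=12})
Op 6: ROLLBACK: discarded pending ['e']; in_txn=False
Op 7: UPDATE e=8 (auto-commit; committed e=8)
Op 8: BEGIN: in_txn=True, pending={}
Op 9: ROLLBACK: discarded pending []; in_txn=False
Op 10: UPDATE c=1 (auto-commit; committed c=1)
Op 11: BEGIN: in_txn=True, pending={}
Op 12: COMMIT: merged [] into committed; committed now {a=18, c=1, d=19, e=8}
ROLLBACK at op 3 discards: ['e']

Answer: e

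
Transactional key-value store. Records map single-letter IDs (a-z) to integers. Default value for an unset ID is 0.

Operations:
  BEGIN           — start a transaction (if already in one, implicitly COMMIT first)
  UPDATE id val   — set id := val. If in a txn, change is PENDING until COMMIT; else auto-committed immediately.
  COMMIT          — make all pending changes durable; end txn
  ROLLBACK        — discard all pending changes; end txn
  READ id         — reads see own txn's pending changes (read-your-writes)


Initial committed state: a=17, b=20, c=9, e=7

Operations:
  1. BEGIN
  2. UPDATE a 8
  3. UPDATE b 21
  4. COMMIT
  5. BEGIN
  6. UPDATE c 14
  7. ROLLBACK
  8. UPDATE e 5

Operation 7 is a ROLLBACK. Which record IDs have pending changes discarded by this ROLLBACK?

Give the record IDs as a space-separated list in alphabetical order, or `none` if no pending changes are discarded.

Initial committed: {a=17, b=20, c=9, e=7}
Op 1: BEGIN: in_txn=True, pending={}
Op 2: UPDATE a=8 (pending; pending now {a=8})
Op 3: UPDATE b=21 (pending; pending now {a=8, b=21})
Op 4: COMMIT: merged ['a', 'b'] into committed; committed now {a=8, b=21, c=9, e=7}
Op 5: BEGIN: in_txn=True, pending={}
Op 6: UPDATE c=14 (pending; pending now {c=14})
Op 7: ROLLBACK: discarded pending ['c']; in_txn=False
Op 8: UPDATE e=5 (auto-commit; committed e=5)
ROLLBACK at op 7 discards: ['c']

Answer: c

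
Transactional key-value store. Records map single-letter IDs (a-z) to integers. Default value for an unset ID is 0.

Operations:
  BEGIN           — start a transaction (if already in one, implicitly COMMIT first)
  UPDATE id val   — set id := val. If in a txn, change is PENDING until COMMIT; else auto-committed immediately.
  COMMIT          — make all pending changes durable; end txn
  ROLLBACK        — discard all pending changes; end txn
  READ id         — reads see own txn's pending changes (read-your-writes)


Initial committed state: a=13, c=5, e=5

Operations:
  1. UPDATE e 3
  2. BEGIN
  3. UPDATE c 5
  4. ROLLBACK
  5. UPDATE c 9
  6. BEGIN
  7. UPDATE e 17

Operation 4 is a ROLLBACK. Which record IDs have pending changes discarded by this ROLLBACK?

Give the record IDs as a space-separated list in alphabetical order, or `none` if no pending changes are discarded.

Initial committed: {a=13, c=5, e=5}
Op 1: UPDATE e=3 (auto-commit; committed e=3)
Op 2: BEGIN: in_txn=True, pending={}
Op 3: UPDATE c=5 (pending; pending now {c=5})
Op 4: ROLLBACK: discarded pending ['c']; in_txn=False
Op 5: UPDATE c=9 (auto-commit; committed c=9)
Op 6: BEGIN: in_txn=True, pending={}
Op 7: UPDATE e=17 (pending; pending now {e=17})
ROLLBACK at op 4 discards: ['c']

Answer: c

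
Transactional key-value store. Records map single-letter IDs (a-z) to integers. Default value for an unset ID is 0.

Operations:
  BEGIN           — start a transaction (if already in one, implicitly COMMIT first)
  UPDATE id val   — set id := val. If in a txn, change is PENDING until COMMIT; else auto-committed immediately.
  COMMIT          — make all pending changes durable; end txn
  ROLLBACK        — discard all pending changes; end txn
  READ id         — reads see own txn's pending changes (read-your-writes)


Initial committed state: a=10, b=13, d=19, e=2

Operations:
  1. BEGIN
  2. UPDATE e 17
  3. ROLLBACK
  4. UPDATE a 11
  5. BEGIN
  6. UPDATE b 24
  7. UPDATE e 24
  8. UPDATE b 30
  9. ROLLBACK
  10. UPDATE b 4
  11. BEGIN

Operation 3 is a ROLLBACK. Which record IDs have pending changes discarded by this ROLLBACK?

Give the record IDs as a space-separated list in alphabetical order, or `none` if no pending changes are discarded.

Answer: e

Derivation:
Initial committed: {a=10, b=13, d=19, e=2}
Op 1: BEGIN: in_txn=True, pending={}
Op 2: UPDATE e=17 (pending; pending now {e=17})
Op 3: ROLLBACK: discarded pending ['e']; in_txn=False
Op 4: UPDATE a=11 (auto-commit; committed a=11)
Op 5: BEGIN: in_txn=True, pending={}
Op 6: UPDATE b=24 (pending; pending now {b=24})
Op 7: UPDATE e=24 (pending; pending now {b=24, e=24})
Op 8: UPDATE b=30 (pending; pending now {b=30, e=24})
Op 9: ROLLBACK: discarded pending ['b', 'e']; in_txn=False
Op 10: UPDATE b=4 (auto-commit; committed b=4)
Op 11: BEGIN: in_txn=True, pending={}
ROLLBACK at op 3 discards: ['e']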